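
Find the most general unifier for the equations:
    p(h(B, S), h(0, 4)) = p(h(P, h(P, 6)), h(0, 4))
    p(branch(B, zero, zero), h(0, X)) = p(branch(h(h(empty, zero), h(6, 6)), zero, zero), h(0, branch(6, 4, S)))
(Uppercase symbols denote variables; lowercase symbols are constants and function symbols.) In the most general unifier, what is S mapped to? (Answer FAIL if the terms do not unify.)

h(h(h(empty, zero), h(6, 6)), 6)

Decompose p/2: h(B, S) = h(P, h(P, 6)),  h(0, 4) = h(0, 4).
Decompose h/2: B = P,  S = h(P, 6).
Bind B := P; substituting into the one remaining equation that mentions B gives: p(branch(P, zero, zero), h(0, X)) = p(branch(h(h(empty, zero), h(6, 6)), zero, zero), h(0, branch(6, 4, S))).
Bind S := h(P, 6); substituting into the one remaining equation that mentions S gives: p(branch(P, zero, zero), h(0, X)) = p(branch(h(h(empty, zero), h(6, 6)), zero, zero), h(0, branch(6, 4, h(P, 6)))).
Delete trivial equation h(0, 4) = h(0, 4).
Decompose p/2: branch(P, zero, zero) = branch(h(h(empty, zero), h(6, 6)), zero, zero),  h(0, X) = h(0, branch(6, 4, h(P, 6))).
Decompose branch/3: P = h(h(empty, zero), h(6, 6)),  zero = zero,  zero = zero.
Bind P := h(h(empty, zero), h(6, 6)); substituting into the one remaining equation that mentions P gives: h(0, X) = h(0, branch(6, 4, h(h(h(empty, zero), h(6, 6)), 6))). Substituting into the earlier bindings gives B := h(h(empty, zero), h(6, 6)), S := h(h(h(empty, zero), h(6, 6)), 6).
Delete trivial equation zero = zero.
Delete trivial equation zero = zero.
Decompose h/2: 0 = 0,  X = branch(6, 4, h(h(h(empty, zero), h(6, 6)), 6)).
Delete trivial equation 0 = 0.
Bind X := branch(6, 4, h(h(h(empty, zero), h(6, 6)), 6)).
MGU = { B ↦ h(h(empty, zero), h(6, 6)), S ↦ h(h(h(empty, zero), h(6, 6)), 6), P ↦ h(h(empty, zero), h(6, 6)), X ↦ branch(6, 4, h(h(h(empty, zero), h(6, 6)), 6)) }, so S ↦ h(h(h(empty, zero), h(6, 6)), 6).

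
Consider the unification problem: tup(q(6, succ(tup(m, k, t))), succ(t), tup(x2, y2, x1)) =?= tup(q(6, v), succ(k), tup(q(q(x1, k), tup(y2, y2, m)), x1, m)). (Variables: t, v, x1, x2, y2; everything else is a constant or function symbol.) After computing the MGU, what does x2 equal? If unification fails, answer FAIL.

q(q(m, k), tup(m, m, m))

Decompose tup/3: q(6, succ(tup(m, k, t))) =?= q(6, v),  succ(t) =?= succ(k),  tup(x2, y2, x1) =?= tup(q(q(x1, k), tup(y2, y2, m)), x1, m).
Decompose q/2: 6 =?= 6,  succ(tup(m, k, t)) =?= v.
Delete trivial equation 6 =?= 6.
Bind v := succ(tup(m, k, t)); no other remaining equation mentions v.
Decompose succ/1: t =?= k.
Bind t := k; no other remaining equation mentions t. Substituting into the earlier binding gives v := succ(tup(m, k, k)).
Decompose tup/3: x2 =?= q(q(x1, k), tup(y2, y2, m)),  y2 =?= x1,  x1 =?= m.
Bind x2 := q(q(x1, k), tup(y2, y2, m)); no other remaining equation mentions x2.
Bind y2 := x1; no other remaining equation mentions y2. Substituting into the earlier binding gives x2 := q(q(x1, k), tup(x1, x1, m)).
Bind x1 := m. Substituting into the earlier bindings gives x2 := q(q(m, k), tup(m, m, m)), y2 := m.
MGU = { v -> succ(tup(m, k, k)), t -> k, x2 -> q(q(m, k), tup(m, m, m)), y2 -> m, x1 -> m }, so x2 -> q(q(m, k), tup(m, m, m)).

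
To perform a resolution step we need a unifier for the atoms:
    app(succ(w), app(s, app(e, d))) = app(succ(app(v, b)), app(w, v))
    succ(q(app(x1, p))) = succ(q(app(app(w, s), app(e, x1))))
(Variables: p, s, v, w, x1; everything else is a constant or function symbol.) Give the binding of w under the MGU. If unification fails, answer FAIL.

app(app(e, d), b)

Decompose app/2: succ(w) = succ(app(v, b)),  app(s, app(e, d)) = app(w, v).
Decompose succ/1: w = app(v, b).
Bind w := app(v, b); substituting into the remaining equations gives: app(s, app(e, d)) = app(app(v, b), v),  succ(q(app(x1, p))) = succ(q(app(app(app(v, b), s), app(e, x1)))).
Decompose app/2: s = app(v, b),  app(e, d) = v.
Bind s := app(v, b); substituting into the one remaining equation that mentions s gives: succ(q(app(x1, p))) = succ(q(app(app(app(v, b), app(v, b)), app(e, x1)))).
Bind v := app(e, d); substituting into the remaining equation gives: succ(q(app(x1, p))) = succ(q(app(app(app(app(e, d), b), app(app(e, d), b)), app(e, x1)))). Substituting into the earlier bindings gives w := app(app(e, d), b), s := app(app(e, d), b).
Decompose succ/1: q(app(x1, p)) = q(app(app(app(app(e, d), b), app(app(e, d), b)), app(e, x1))).
Decompose q/1: app(x1, p) = app(app(app(app(e, d), b), app(app(e, d), b)), app(e, x1)).
Decompose app/2: x1 = app(app(app(e, d), b), app(app(e, d), b)),  p = app(e, x1).
Bind x1 := app(app(app(e, d), b), app(app(e, d), b)); substituting into the remaining equation gives: p = app(e, app(app(app(e, d), b), app(app(e, d), b))).
Bind p := app(e, app(app(app(e, d), b), app(app(e, d), b))).
MGU = { w ↦ app(app(e, d), b), s ↦ app(app(e, d), b), v ↦ app(e, d), x1 ↦ app(app(app(e, d), b), app(app(e, d), b)), p ↦ app(e, app(app(app(e, d), b), app(app(e, d), b))) }, so w ↦ app(app(e, d), b).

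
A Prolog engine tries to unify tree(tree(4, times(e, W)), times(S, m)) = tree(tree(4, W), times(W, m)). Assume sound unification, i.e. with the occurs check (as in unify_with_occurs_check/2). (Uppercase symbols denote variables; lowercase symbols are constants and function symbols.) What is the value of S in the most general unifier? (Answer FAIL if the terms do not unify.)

FAIL

Decompose tree/2: tree(4, times(e, W)) = tree(4, W),  times(S, m) = times(W, m).
Decompose tree/2: 4 = 4,  times(e, W) = W.
Delete trivial equation 4 = 4.
Occurs check fails: W occurs in times(e, W); the equation W = times(e, W) has no finite solution.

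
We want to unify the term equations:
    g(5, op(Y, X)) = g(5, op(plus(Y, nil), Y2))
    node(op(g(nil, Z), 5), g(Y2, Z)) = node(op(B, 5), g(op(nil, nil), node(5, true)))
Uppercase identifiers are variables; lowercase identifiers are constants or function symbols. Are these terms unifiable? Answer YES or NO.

Decompose g/2: 5 = 5,  op(Y, X) = op(plus(Y, nil), Y2).
Delete trivial equation 5 = 5.
Decompose op/2: Y = plus(Y, nil),  X = Y2.
Occurs check fails: Y occurs in plus(Y, nil); the equation Y = plus(Y, nil) has no finite solution.

NO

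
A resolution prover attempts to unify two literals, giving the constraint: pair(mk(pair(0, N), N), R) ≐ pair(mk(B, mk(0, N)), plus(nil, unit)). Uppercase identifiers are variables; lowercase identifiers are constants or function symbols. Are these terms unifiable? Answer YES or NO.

Decompose pair/2: mk(pair(0, N), N) ≐ mk(B, mk(0, N)),  R ≐ plus(nil, unit).
Decompose mk/2: pair(0, N) ≐ B,  N ≐ mk(0, N).
Bind B := pair(0, N); no other remaining equation mentions B.
Occurs check fails: N occurs in mk(0, N); the equation N ≐ mk(0, N) has no finite solution.

NO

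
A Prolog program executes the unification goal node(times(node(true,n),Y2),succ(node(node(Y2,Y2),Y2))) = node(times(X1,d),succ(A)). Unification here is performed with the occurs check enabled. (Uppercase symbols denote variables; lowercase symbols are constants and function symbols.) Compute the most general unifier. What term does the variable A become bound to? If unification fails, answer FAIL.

node(node(d,d),d)

Decompose node/2: times(node(true,n),Y2) = times(X1,d),  succ(node(node(Y2,Y2),Y2)) = succ(A).
Decompose times/2: node(true,n) = X1,  Y2 = d.
Bind X1 := node(true,n); no other remaining equation mentions X1.
Bind Y2 := d; substituting into the remaining equation gives: succ(node(node(d,d),d)) = succ(A).
Decompose succ/1: node(node(d,d),d) = A.
Bind A := node(node(d,d),d).
MGU = { X1 -> node(true,n), Y2 -> d, A -> node(node(d,d),d) }, so A -> node(node(d,d),d).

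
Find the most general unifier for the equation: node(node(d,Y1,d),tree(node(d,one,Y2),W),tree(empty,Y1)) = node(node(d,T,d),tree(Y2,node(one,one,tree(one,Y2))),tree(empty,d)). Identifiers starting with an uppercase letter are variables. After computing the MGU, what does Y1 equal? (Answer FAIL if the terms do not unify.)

FAIL

Decompose node/3: node(d,Y1,d) = node(d,T,d),  tree(node(d,one,Y2),W) = tree(Y2,node(one,one,tree(one,Y2))),  tree(empty,Y1) = tree(empty,d).
Decompose node/3: d = d,  Y1 = T,  d = d.
Delete trivial equation d = d.
Bind Y1 := T; substituting into the one remaining equation that mentions Y1 gives: tree(empty,T) = tree(empty,d).
Delete trivial equation d = d.
Decompose tree/2: node(d,one,Y2) = Y2,  W = node(one,one,tree(one,Y2)).
Occurs check fails: Y2 occurs in node(d,one,Y2); the equation Y2 = node(d,one,Y2) has no finite solution.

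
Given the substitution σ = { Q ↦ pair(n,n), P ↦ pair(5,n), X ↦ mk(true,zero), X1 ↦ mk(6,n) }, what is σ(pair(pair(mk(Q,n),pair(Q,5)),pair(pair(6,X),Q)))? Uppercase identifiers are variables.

Replace each occurrence of Q with pair(n,n).
Replace each occurrence of X with mk(true,zero).
Result: pair(pair(mk(pair(n,n),n),pair(pair(n,n),5)),pair(pair(6,mk(true,zero)),pair(n,n))).

pair(pair(mk(pair(n,n),n),pair(pair(n,n),5)),pair(pair(6,mk(true,zero)),pair(n,n)))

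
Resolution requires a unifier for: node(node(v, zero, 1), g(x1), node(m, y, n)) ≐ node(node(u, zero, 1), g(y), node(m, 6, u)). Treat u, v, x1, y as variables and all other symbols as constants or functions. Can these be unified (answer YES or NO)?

Decompose node/3: node(v, zero, 1) ≐ node(u, zero, 1),  g(x1) ≐ g(y),  node(m, y, n) ≐ node(m, 6, u).
Decompose node/3: v ≐ u,  zero ≐ zero,  1 ≐ 1.
Bind v := u; no other remaining equation mentions v.
Delete trivial equation zero ≐ zero.
Delete trivial equation 1 ≐ 1.
Decompose g/1: x1 ≐ y.
Bind x1 := y; no other remaining equation mentions x1.
Decompose node/3: m ≐ m,  y ≐ 6,  n ≐ u.
Delete trivial equation m ≐ m.
Bind y := 6; no other remaining equation mentions y. Substituting into the earlier binding gives x1 := 6.
Bind u := n. Substituting into the earlier binding gives v := n.
No equations remain and no clash or occurs-check failure arose, so a unifier exists.

YES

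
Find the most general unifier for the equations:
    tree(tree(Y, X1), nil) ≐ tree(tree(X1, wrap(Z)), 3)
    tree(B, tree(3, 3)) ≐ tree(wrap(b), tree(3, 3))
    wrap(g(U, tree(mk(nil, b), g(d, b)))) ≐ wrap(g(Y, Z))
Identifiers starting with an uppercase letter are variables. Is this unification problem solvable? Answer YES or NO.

Decompose tree/2: tree(Y, X1) ≐ tree(X1, wrap(Z)),  nil ≐ 3.
Decompose tree/2: Y ≐ X1,  X1 ≐ wrap(Z).
Bind Y := X1; substituting into the one remaining equation that mentions Y gives: wrap(g(U, tree(mk(nil, b), g(d, b)))) ≐ wrap(g(X1, Z)).
Bind X1 := wrap(Z); substituting into the one remaining equation that mentions X1 gives: wrap(g(U, tree(mk(nil, b), g(d, b)))) ≐ wrap(g(wrap(Z), Z)). Substituting into the earlier binding gives Y := wrap(Z).
Clash: constants nil and 3 differ; no unifier exists.

NO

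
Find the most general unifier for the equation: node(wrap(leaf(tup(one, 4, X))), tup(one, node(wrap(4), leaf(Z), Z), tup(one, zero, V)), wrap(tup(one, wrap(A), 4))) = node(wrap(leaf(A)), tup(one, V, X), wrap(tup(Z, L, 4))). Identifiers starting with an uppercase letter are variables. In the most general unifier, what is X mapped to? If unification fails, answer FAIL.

tup(one, zero, node(wrap(4), leaf(one), one))

Decompose node/3: wrap(leaf(tup(one, 4, X))) = wrap(leaf(A)),  tup(one, node(wrap(4), leaf(Z), Z), tup(one, zero, V)) = tup(one, V, X),  wrap(tup(one, wrap(A), 4)) = wrap(tup(Z, L, 4)).
Decompose wrap/1: leaf(tup(one, 4, X)) = leaf(A).
Decompose leaf/1: tup(one, 4, X) = A.
Bind A := tup(one, 4, X); substituting into the one remaining equation that mentions A gives: wrap(tup(one, wrap(tup(one, 4, X)), 4)) = wrap(tup(Z, L, 4)).
Decompose tup/3: one = one,  node(wrap(4), leaf(Z), Z) = V,  tup(one, zero, V) = X.
Delete trivial equation one = one.
Bind V := node(wrap(4), leaf(Z), Z); substituting into the one remaining equation that mentions V gives: tup(one, zero, node(wrap(4), leaf(Z), Z)) = X.
Bind X := tup(one, zero, node(wrap(4), leaf(Z), Z)); substituting into the remaining equation gives: wrap(tup(one, wrap(tup(one, 4, tup(one, zero, node(wrap(4), leaf(Z), Z)))), 4)) = wrap(tup(Z, L, 4)). Substituting into the earlier binding gives A := tup(one, 4, tup(one, zero, node(wrap(4), leaf(Z), Z))).
Decompose wrap/1: tup(one, wrap(tup(one, 4, tup(one, zero, node(wrap(4), leaf(Z), Z)))), 4) = tup(Z, L, 4).
Decompose tup/3: one = Z,  wrap(tup(one, 4, tup(one, zero, node(wrap(4), leaf(Z), Z)))) = L,  4 = 4.
Bind Z := one; substituting into the one remaining equation that mentions Z gives: wrap(tup(one, 4, tup(one, zero, node(wrap(4), leaf(one), one)))) = L. Substituting into the earlier bindings gives A := tup(one, 4, tup(one, zero, node(wrap(4), leaf(one), one))), V := node(wrap(4), leaf(one), one), X := tup(one, zero, node(wrap(4), leaf(one), one)).
Bind L := wrap(tup(one, 4, tup(one, zero, node(wrap(4), leaf(one), one)))); no other remaining equation mentions L.
Delete trivial equation 4 = 4.
MGU = { A -> tup(one, 4, tup(one, zero, node(wrap(4), leaf(one), one))), V -> node(wrap(4), leaf(one), one), X -> tup(one, zero, node(wrap(4), leaf(one), one)), Z -> one, L -> wrap(tup(one, 4, tup(one, zero, node(wrap(4), leaf(one), one)))) }, so X -> tup(one, zero, node(wrap(4), leaf(one), one)).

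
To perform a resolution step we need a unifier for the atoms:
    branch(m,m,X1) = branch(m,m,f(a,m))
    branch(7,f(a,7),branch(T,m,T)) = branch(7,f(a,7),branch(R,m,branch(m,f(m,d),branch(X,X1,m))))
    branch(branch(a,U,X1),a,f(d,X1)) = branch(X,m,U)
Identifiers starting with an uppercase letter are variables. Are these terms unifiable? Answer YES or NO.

NO

Decompose branch/3: m = m,  m = m,  X1 = f(a,m).
Delete trivial equation m = m.
Delete trivial equation m = m.
Bind X1 := f(a,m); substituting into the remaining equations gives: branch(7,f(a,7),branch(T,m,T)) = branch(7,f(a,7),branch(R,m,branch(m,f(m,d),branch(X,f(a,m),m)))),  branch(branch(a,U,f(a,m)),a,f(d,f(a,m))) = branch(X,m,U).
Decompose branch/3: 7 = 7,  f(a,7) = f(a,7),  branch(T,m,T) = branch(R,m,branch(m,f(m,d),branch(X,f(a,m),m))).
Delete trivial equation 7 = 7.
Delete trivial equation f(a,7) = f(a,7).
Decompose branch/3: T = R,  m = m,  T = branch(m,f(m,d),branch(X,f(a,m),m)).
Bind T := R; substituting into the one remaining equation that mentions T gives: R = branch(m,f(m,d),branch(X,f(a,m),m)).
Delete trivial equation m = m.
Bind R := branch(m,f(m,d),branch(X,f(a,m),m)); no other remaining equation mentions R. Substituting into the earlier binding gives T := branch(m,f(m,d),branch(X,f(a,m),m)).
Decompose branch/3: branch(a,U,f(a,m)) = X,  a = m,  f(d,f(a,m)) = U.
Bind X := branch(a,U,f(a,m)); no other remaining equation mentions X. Substituting into the earlier bindings gives T := branch(m,f(m,d),branch(branch(a,U,f(a,m)),f(a,m),m)), R := branch(m,f(m,d),branch(branch(a,U,f(a,m)),f(a,m),m)).
Clash: constants a and m differ; no unifier exists.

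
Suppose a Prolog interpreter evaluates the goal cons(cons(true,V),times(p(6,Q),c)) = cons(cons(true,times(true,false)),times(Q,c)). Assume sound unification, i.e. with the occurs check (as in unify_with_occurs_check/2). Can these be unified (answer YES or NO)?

Decompose cons/2: cons(true,V) = cons(true,times(true,false)),  times(p(6,Q),c) = times(Q,c).
Decompose cons/2: true = true,  V = times(true,false).
Delete trivial equation true = true.
Bind V := times(true,false); no other remaining equation mentions V.
Decompose times/2: p(6,Q) = Q,  c = c.
Occurs check fails: Q occurs in p(6,Q); the equation Q = p(6,Q) has no finite solution.

NO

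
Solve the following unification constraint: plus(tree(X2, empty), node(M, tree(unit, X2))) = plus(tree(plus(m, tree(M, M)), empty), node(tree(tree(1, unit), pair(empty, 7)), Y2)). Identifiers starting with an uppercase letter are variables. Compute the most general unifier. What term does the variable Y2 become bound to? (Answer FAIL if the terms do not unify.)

tree(unit, plus(m, tree(tree(tree(1, unit), pair(empty, 7)), tree(tree(1, unit), pair(empty, 7)))))

Decompose plus/2: tree(X2, empty) = tree(plus(m, tree(M, M)), empty),  node(M, tree(unit, X2)) = node(tree(tree(1, unit), pair(empty, 7)), Y2).
Decompose tree/2: X2 = plus(m, tree(M, M)),  empty = empty.
Bind X2 := plus(m, tree(M, M)); substituting into the one remaining equation that mentions X2 gives: node(M, tree(unit, plus(m, tree(M, M)))) = node(tree(tree(1, unit), pair(empty, 7)), Y2).
Delete trivial equation empty = empty.
Decompose node/2: M = tree(tree(1, unit), pair(empty, 7)),  tree(unit, plus(m, tree(M, M))) = Y2.
Bind M := tree(tree(1, unit), pair(empty, 7)); substituting into the remaining equation gives: tree(unit, plus(m, tree(tree(tree(1, unit), pair(empty, 7)), tree(tree(1, unit), pair(empty, 7))))) = Y2. Substituting into the earlier binding gives X2 := plus(m, tree(tree(tree(1, unit), pair(empty, 7)), tree(tree(1, unit), pair(empty, 7)))).
Bind Y2 := tree(unit, plus(m, tree(tree(tree(1, unit), pair(empty, 7)), tree(tree(1, unit), pair(empty, 7))))).
MGU = { X2 := plus(m, tree(tree(tree(1, unit), pair(empty, 7)), tree(tree(1, unit), pair(empty, 7)))), M := tree(tree(1, unit), pair(empty, 7)), Y2 := tree(unit, plus(m, tree(tree(tree(1, unit), pair(empty, 7)), tree(tree(1, unit), pair(empty, 7))))) }, so Y2 := tree(unit, plus(m, tree(tree(tree(1, unit), pair(empty, 7)), tree(tree(1, unit), pair(empty, 7))))).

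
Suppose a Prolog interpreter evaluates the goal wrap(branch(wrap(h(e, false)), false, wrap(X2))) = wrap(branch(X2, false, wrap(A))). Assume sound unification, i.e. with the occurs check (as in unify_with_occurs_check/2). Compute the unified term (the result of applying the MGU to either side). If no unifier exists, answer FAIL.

Decompose wrap/1: branch(wrap(h(e, false)), false, wrap(X2)) = branch(X2, false, wrap(A)).
Decompose branch/3: wrap(h(e, false)) = X2,  false = false,  wrap(X2) = wrap(A).
Bind X2 := wrap(h(e, false)); substituting into the one remaining equation that mentions X2 gives: wrap(wrap(h(e, false))) = wrap(A).
Delete trivial equation false = false.
Decompose wrap/1: wrap(h(e, false)) = A.
Bind A := wrap(h(e, false)).
Applying the MGU to either side gives wrap(branch(wrap(h(e, false)), false, wrap(wrap(h(e, false))))).

wrap(branch(wrap(h(e, false)), false, wrap(wrap(h(e, false)))))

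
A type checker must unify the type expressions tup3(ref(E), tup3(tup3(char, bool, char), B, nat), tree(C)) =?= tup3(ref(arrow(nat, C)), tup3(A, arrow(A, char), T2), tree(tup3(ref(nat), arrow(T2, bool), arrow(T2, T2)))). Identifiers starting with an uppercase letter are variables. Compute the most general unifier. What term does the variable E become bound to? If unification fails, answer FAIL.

arrow(nat, tup3(ref(nat), arrow(nat, bool), arrow(nat, nat)))

Decompose tup3/3: ref(E) =?= ref(arrow(nat, C)),  tup3(tup3(char, bool, char), B, nat) =?= tup3(A, arrow(A, char), T2),  tree(C) =?= tree(tup3(ref(nat), arrow(T2, bool), arrow(T2, T2))).
Decompose ref/1: E =?= arrow(nat, C).
Bind E := arrow(nat, C); no other remaining equation mentions E.
Decompose tup3/3: tup3(char, bool, char) =?= A,  B =?= arrow(A, char),  nat =?= T2.
Bind A := tup3(char, bool, char); substituting into the one remaining equation that mentions A gives: B =?= arrow(tup3(char, bool, char), char).
Bind B := arrow(tup3(char, bool, char), char); no other remaining equation mentions B.
Bind T2 := nat; substituting into the remaining equation gives: tree(C) =?= tree(tup3(ref(nat), arrow(nat, bool), arrow(nat, nat))).
Decompose tree/1: C =?= tup3(ref(nat), arrow(nat, bool), arrow(nat, nat)).
Bind C := tup3(ref(nat), arrow(nat, bool), arrow(nat, nat)). Substituting into the earlier binding gives E := arrow(nat, tup3(ref(nat), arrow(nat, bool), arrow(nat, nat))).
MGU = { E ↦ arrow(nat, tup3(ref(nat), arrow(nat, bool), arrow(nat, nat))), A ↦ tup3(char, bool, char), B ↦ arrow(tup3(char, bool, char), char), T2 ↦ nat, C ↦ tup3(ref(nat), arrow(nat, bool), arrow(nat, nat)) }, so E ↦ arrow(nat, tup3(ref(nat), arrow(nat, bool), arrow(nat, nat))).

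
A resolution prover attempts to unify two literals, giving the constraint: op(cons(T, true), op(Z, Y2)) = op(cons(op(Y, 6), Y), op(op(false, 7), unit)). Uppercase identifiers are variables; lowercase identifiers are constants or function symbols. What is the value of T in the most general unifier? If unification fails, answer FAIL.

op(true, 6)

Decompose op/2: cons(T, true) = cons(op(Y, 6), Y),  op(Z, Y2) = op(op(false, 7), unit).
Decompose cons/2: T = op(Y, 6),  true = Y.
Bind T := op(Y, 6); no other remaining equation mentions T.
Bind Y := true; no other remaining equation mentions Y. Substituting into the earlier binding gives T := op(true, 6).
Decompose op/2: Z = op(false, 7),  Y2 = unit.
Bind Z := op(false, 7); no other remaining equation mentions Z.
Bind Y2 := unit.
MGU = { T := op(true, 6), Y := true, Z := op(false, 7), Y2 := unit }, so T := op(true, 6).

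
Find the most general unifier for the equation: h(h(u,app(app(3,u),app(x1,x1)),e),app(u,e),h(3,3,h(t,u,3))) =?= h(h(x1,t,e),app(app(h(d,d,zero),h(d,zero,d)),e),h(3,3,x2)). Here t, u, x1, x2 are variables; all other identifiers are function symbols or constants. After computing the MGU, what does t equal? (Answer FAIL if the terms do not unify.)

app(app(3,app(h(d,d,zero),h(d,zero,d))),app(app(h(d,d,zero),h(d,zero,d)),app(h(d,d,zero),h(d,zero,d))))

Decompose h/3: h(u,app(app(3,u),app(x1,x1)),e) =?= h(x1,t,e),  app(u,e) =?= app(app(h(d,d,zero),h(d,zero,d)),e),  h(3,3,h(t,u,3)) =?= h(3,3,x2).
Decompose h/3: u =?= x1,  app(app(3,u),app(x1,x1)) =?= t,  e =?= e.
Bind u := x1; substituting into the 3 remaining equations that mention u gives: app(app(3,x1),app(x1,x1)) =?= t,  app(x1,e) =?= app(app(h(d,d,zero),h(d,zero,d)),e),  h(3,3,h(t,x1,3)) =?= h(3,3,x2).
Bind t := app(app(3,x1),app(x1,x1)); substituting into the one remaining equation that mentions t gives: h(3,3,h(app(app(3,x1),app(x1,x1)),x1,3)) =?= h(3,3,x2).
Delete trivial equation e =?= e.
Decompose app/2: x1 =?= app(h(d,d,zero),h(d,zero,d)),  e =?= e.
Bind x1 := app(h(d,d,zero),h(d,zero,d)); substituting into the one remaining equation that mentions x1 gives: h(3,3,h(app(app(3,app(h(d,d,zero),h(d,zero,d))),app(app(h(d,d,zero),h(d,zero,d)),app(h(d,d,zero),h(d,zero,d)))),app(h(d,d,zero),h(d,zero,d)),3)) =?= h(3,3,x2). Substituting into the earlier bindings gives u := app(h(d,d,zero),h(d,zero,d)), t := app(app(3,app(h(d,d,zero),h(d,zero,d))),app(app(h(d,d,zero),h(d,zero,d)),app(h(d,d,zero),h(d,zero,d)))).
Delete trivial equation e =?= e.
Decompose h/3: 3 =?= 3,  3 =?= 3,  h(app(app(3,app(h(d,d,zero),h(d,zero,d))),app(app(h(d,d,zero),h(d,zero,d)),app(h(d,d,zero),h(d,zero,d)))),app(h(d,d,zero),h(d,zero,d)),3) =?= x2.
Delete trivial equation 3 =?= 3.
Delete trivial equation 3 =?= 3.
Bind x2 := h(app(app(3,app(h(d,d,zero),h(d,zero,d))),app(app(h(d,d,zero),h(d,zero,d)),app(h(d,d,zero),h(d,zero,d)))),app(h(d,d,zero),h(d,zero,d)),3).
MGU = { u ↦ app(h(d,d,zero),h(d,zero,d)), t ↦ app(app(3,app(h(d,d,zero),h(d,zero,d))),app(app(h(d,d,zero),h(d,zero,d)),app(h(d,d,zero),h(d,zero,d)))), x1 ↦ app(h(d,d,zero),h(d,zero,d)), x2 ↦ h(app(app(3,app(h(d,d,zero),h(d,zero,d))),app(app(h(d,d,zero),h(d,zero,d)),app(h(d,d,zero),h(d,zero,d)))),app(h(d,d,zero),h(d,zero,d)),3) }, so t ↦ app(app(3,app(h(d,d,zero),h(d,zero,d))),app(app(h(d,d,zero),h(d,zero,d)),app(h(d,d,zero),h(d,zero,d)))).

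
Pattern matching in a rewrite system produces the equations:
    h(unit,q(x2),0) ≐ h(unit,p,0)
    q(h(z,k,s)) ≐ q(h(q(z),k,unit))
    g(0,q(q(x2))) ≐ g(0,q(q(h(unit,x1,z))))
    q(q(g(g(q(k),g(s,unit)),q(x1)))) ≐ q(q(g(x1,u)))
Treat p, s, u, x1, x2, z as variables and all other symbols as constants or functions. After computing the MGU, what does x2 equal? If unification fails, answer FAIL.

Decompose h/3: unit ≐ unit,  q(x2) ≐ p,  0 ≐ 0.
Delete trivial equation unit ≐ unit.
Bind p := q(x2); no other remaining equation mentions p.
Delete trivial equation 0 ≐ 0.
Decompose q/1: h(z,k,s) ≐ h(q(z),k,unit).
Decompose h/3: z ≐ q(z),  k ≐ k,  s ≐ unit.
Occurs check fails: z occurs in q(z); the equation z ≐ q(z) has no finite solution.

FAIL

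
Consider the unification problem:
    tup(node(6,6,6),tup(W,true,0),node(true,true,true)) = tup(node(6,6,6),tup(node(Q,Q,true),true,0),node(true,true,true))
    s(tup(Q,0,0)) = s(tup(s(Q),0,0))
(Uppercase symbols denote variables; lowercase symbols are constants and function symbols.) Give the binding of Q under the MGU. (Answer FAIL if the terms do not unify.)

FAIL

Decompose tup/3: node(6,6,6) = node(6,6,6),  tup(W,true,0) = tup(node(Q,Q,true),true,0),  node(true,true,true) = node(true,true,true).
Delete trivial equation node(6,6,6) = node(6,6,6).
Decompose tup/3: W = node(Q,Q,true),  true = true,  0 = 0.
Bind W := node(Q,Q,true); no other remaining equation mentions W.
Delete trivial equation true = true.
Delete trivial equation 0 = 0.
Delete trivial equation node(true,true,true) = node(true,true,true).
Decompose s/1: tup(Q,0,0) = tup(s(Q),0,0).
Decompose tup/3: Q = s(Q),  0 = 0,  0 = 0.
Occurs check fails: Q occurs in s(Q); the equation Q = s(Q) has no finite solution.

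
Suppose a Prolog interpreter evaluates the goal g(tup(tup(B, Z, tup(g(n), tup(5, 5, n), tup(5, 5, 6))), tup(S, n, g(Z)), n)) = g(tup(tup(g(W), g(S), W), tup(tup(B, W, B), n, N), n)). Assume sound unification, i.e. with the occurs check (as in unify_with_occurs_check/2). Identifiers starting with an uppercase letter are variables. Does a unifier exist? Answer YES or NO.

YES

Decompose g/1: tup(tup(B, Z, tup(g(n), tup(5, 5, n), tup(5, 5, 6))), tup(S, n, g(Z)), n) = tup(tup(g(W), g(S), W), tup(tup(B, W, B), n, N), n).
Decompose tup/3: tup(B, Z, tup(g(n), tup(5, 5, n), tup(5, 5, 6))) = tup(g(W), g(S), W),  tup(S, n, g(Z)) = tup(tup(B, W, B), n, N),  n = n.
Decompose tup/3: B = g(W),  Z = g(S),  tup(g(n), tup(5, 5, n), tup(5, 5, 6)) = W.
Bind B := g(W); substituting into the one remaining equation that mentions B gives: tup(S, n, g(Z)) = tup(tup(g(W), W, g(W)), n, N).
Bind Z := g(S); substituting into the one remaining equation that mentions Z gives: tup(S, n, g(g(S))) = tup(tup(g(W), W, g(W)), n, N).
Bind W := tup(g(n), tup(5, 5, n), tup(5, 5, 6)); substituting into the one remaining equation that mentions W gives: tup(S, n, g(g(S))) = tup(tup(g(tup(g(n), tup(5, 5, n), tup(5, 5, 6))), tup(g(n), tup(5, 5, n), tup(5, 5, 6)), g(tup(g(n), tup(5, 5, n), tup(5, 5, 6)))), n, N). Substituting into the earlier binding gives B := g(tup(g(n), tup(5, 5, n), tup(5, 5, 6))).
Decompose tup/3: S = tup(g(tup(g(n), tup(5, 5, n), tup(5, 5, 6))), tup(g(n), tup(5, 5, n), tup(5, 5, 6)), g(tup(g(n), tup(5, 5, n), tup(5, 5, 6)))),  n = n,  g(g(S)) = N.
Bind S := tup(g(tup(g(n), tup(5, 5, n), tup(5, 5, 6))), tup(g(n), tup(5, 5, n), tup(5, 5, 6)), g(tup(g(n), tup(5, 5, n), tup(5, 5, 6)))); substituting into the one remaining equation that mentions S gives: g(g(tup(g(tup(g(n), tup(5, 5, n), tup(5, 5, 6))), tup(g(n), tup(5, 5, n), tup(5, 5, 6)), g(tup(g(n), tup(5, 5, n), tup(5, 5, 6)))))) = N. Substituting into the earlier binding gives Z := g(tup(g(tup(g(n), tup(5, 5, n), tup(5, 5, 6))), tup(g(n), tup(5, 5, n), tup(5, 5, 6)), g(tup(g(n), tup(5, 5, n), tup(5, 5, 6))))).
Delete trivial equation n = n.
Bind N := g(g(tup(g(tup(g(n), tup(5, 5, n), tup(5, 5, 6))), tup(g(n), tup(5, 5, n), tup(5, 5, 6)), g(tup(g(n), tup(5, 5, n), tup(5, 5, 6)))))); no other remaining equation mentions N.
Delete trivial equation n = n.
No equations remain and no clash or occurs-check failure arose, so a unifier exists.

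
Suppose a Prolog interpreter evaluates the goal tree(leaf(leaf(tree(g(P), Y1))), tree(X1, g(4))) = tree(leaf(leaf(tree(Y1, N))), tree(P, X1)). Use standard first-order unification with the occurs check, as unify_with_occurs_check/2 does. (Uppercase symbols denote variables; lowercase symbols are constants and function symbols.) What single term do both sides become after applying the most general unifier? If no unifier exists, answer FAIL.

tree(leaf(leaf(tree(g(g(4)), g(g(4))))), tree(g(4), g(4)))

Decompose tree/2: leaf(leaf(tree(g(P), Y1))) = leaf(leaf(tree(Y1, N))),  tree(X1, g(4)) = tree(P, X1).
Decompose leaf/1: leaf(tree(g(P), Y1)) = leaf(tree(Y1, N)).
Decompose leaf/1: tree(g(P), Y1) = tree(Y1, N).
Decompose tree/2: g(P) = Y1,  Y1 = N.
Bind Y1 := g(P); substituting into the one remaining equation that mentions Y1 gives: g(P) = N.
Bind N := g(P); no other remaining equation mentions N.
Decompose tree/2: X1 = P,  g(4) = X1.
Bind X1 := P; substituting into the remaining equation gives: g(4) = P.
Bind P := g(4). Substituting into the earlier bindings gives Y1 := g(g(4)), N := g(g(4)), X1 := g(4).
Applying the MGU to either side gives tree(leaf(leaf(tree(g(g(4)), g(g(4))))), tree(g(4), g(4))).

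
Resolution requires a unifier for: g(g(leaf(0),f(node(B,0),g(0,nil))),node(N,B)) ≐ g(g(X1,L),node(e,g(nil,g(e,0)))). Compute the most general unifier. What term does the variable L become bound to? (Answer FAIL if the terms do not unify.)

f(node(g(nil,g(e,0)),0),g(0,nil))

Decompose g/2: g(leaf(0),f(node(B,0),g(0,nil))) ≐ g(X1,L),  node(N,B) ≐ node(e,g(nil,g(e,0))).
Decompose g/2: leaf(0) ≐ X1,  f(node(B,0),g(0,nil)) ≐ L.
Bind X1 := leaf(0); no other remaining equation mentions X1.
Bind L := f(node(B,0),g(0,nil)); no other remaining equation mentions L.
Decompose node/2: N ≐ e,  B ≐ g(nil,g(e,0)).
Bind N := e; no other remaining equation mentions N.
Bind B := g(nil,g(e,0)). Substituting into the earlier binding gives L := f(node(g(nil,g(e,0)),0),g(0,nil)).
MGU = { X1 -> leaf(0), L -> f(node(g(nil,g(e,0)),0),g(0,nil)), N -> e, B -> g(nil,g(e,0)) }, so L -> f(node(g(nil,g(e,0)),0),g(0,nil)).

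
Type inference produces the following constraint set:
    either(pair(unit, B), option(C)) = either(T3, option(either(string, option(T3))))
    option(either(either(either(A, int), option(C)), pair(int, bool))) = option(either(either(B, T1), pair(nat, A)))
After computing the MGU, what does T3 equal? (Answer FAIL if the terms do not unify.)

FAIL

Decompose either/2: pair(unit, B) = T3,  option(C) = option(either(string, option(T3))).
Bind T3 := pair(unit, B); substituting into the one remaining equation that mentions T3 gives: option(C) = option(either(string, option(pair(unit, B)))).
Decompose option/1: C = either(string, option(pair(unit, B))).
Bind C := either(string, option(pair(unit, B))); substituting into the remaining equation gives: option(either(either(either(A, int), option(either(string, option(pair(unit, B))))), pair(int, bool))) = option(either(either(B, T1), pair(nat, A))).
Decompose option/1: either(either(either(A, int), option(either(string, option(pair(unit, B))))), pair(int, bool)) = either(either(B, T1), pair(nat, A)).
Decompose either/2: either(either(A, int), option(either(string, option(pair(unit, B))))) = either(B, T1),  pair(int, bool) = pair(nat, A).
Decompose either/2: either(A, int) = B,  option(either(string, option(pair(unit, B)))) = T1.
Bind B := either(A, int); substituting into the one remaining equation that mentions B gives: option(either(string, option(pair(unit, either(A, int))))) = T1. Substituting into the earlier bindings gives T3 := pair(unit, either(A, int)), C := either(string, option(pair(unit, either(A, int)))).
Bind T1 := option(either(string, option(pair(unit, either(A, int))))); no other remaining equation mentions T1.
Decompose pair/2: int = nat,  bool = A.
Clash: constants int and nat differ; no unifier exists.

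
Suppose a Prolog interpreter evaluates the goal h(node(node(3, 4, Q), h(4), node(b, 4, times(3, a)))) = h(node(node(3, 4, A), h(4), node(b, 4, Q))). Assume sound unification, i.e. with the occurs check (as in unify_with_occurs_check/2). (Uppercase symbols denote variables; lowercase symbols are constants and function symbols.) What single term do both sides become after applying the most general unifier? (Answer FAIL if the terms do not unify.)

Decompose h/1: node(node(3, 4, Q), h(4), node(b, 4, times(3, a))) = node(node(3, 4, A), h(4), node(b, 4, Q)).
Decompose node/3: node(3, 4, Q) = node(3, 4, A),  h(4) = h(4),  node(b, 4, times(3, a)) = node(b, 4, Q).
Decompose node/3: 3 = 3,  4 = 4,  Q = A.
Delete trivial equation 3 = 3.
Delete trivial equation 4 = 4.
Bind Q := A; substituting into the one remaining equation that mentions Q gives: node(b, 4, times(3, a)) = node(b, 4, A).
Delete trivial equation h(4) = h(4).
Decompose node/3: b = b,  4 = 4,  times(3, a) = A.
Delete trivial equation b = b.
Delete trivial equation 4 = 4.
Bind A := times(3, a). Substituting into the earlier binding gives Q := times(3, a).
Applying the MGU to either side gives h(node(node(3, 4, times(3, a)), h(4), node(b, 4, times(3, a)))).

h(node(node(3, 4, times(3, a)), h(4), node(b, 4, times(3, a))))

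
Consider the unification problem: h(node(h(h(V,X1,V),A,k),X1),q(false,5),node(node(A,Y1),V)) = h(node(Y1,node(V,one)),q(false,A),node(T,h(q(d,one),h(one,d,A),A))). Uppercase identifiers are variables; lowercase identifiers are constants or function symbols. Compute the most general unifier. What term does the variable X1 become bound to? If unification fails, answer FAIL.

Decompose h/3: node(h(h(V,X1,V),A,k),X1) = node(Y1,node(V,one)),  q(false,5) = q(false,A),  node(node(A,Y1),V) = node(T,h(q(d,one),h(one,d,A),A)).
Decompose node/2: h(h(V,X1,V),A,k) = Y1,  X1 = node(V,one).
Bind Y1 := h(h(V,X1,V),A,k); substituting into the one remaining equation that mentions Y1 gives: node(node(A,h(h(V,X1,V),A,k)),V) = node(T,h(q(d,one),h(one,d,A),A)).
Bind X1 := node(V,one); substituting into the one remaining equation that mentions X1 gives: node(node(A,h(h(V,node(V,one),V),A,k)),V) = node(T,h(q(d,one),h(one,d,A),A)). Substituting into the earlier binding gives Y1 := h(h(V,node(V,one),V),A,k).
Decompose q/2: false = false,  5 = A.
Delete trivial equation false = false.
Bind A := 5; substituting into the remaining equation gives: node(node(5,h(h(V,node(V,one),V),5,k)),V) = node(T,h(q(d,one),h(one,d,5),5)). Substituting into the earlier binding gives Y1 := h(h(V,node(V,one),V),5,k).
Decompose node/2: node(5,h(h(V,node(V,one),V),5,k)) = T,  V = h(q(d,one),h(one,d,5),5).
Bind T := node(5,h(h(V,node(V,one),V),5,k)); no other remaining equation mentions T.
Bind V := h(q(d,one),h(one,d,5),5). Substituting into the earlier bindings gives Y1 := h(h(h(q(d,one),h(one,d,5),5),node(h(q(d,one),h(one,d,5),5),one),h(q(d,one),h(one,d,5),5)),5,k), X1 := node(h(q(d,one),h(one,d,5),5),one), T := node(5,h(h(h(q(d,one),h(one,d,5),5),node(h(q(d,one),h(one,d,5),5),one),h(q(d,one),h(one,d,5),5)),5,k)).
MGU = { Y1 -> h(h(h(q(d,one),h(one,d,5),5),node(h(q(d,one),h(one,d,5),5),one),h(q(d,one),h(one,d,5),5)),5,k), X1 -> node(h(q(d,one),h(one,d,5),5),one), A -> 5, T -> node(5,h(h(h(q(d,one),h(one,d,5),5),node(h(q(d,one),h(one,d,5),5),one),h(q(d,one),h(one,d,5),5)),5,k)), V -> h(q(d,one),h(one,d,5),5) }, so X1 -> node(h(q(d,one),h(one,d,5),5),one).

node(h(q(d,one),h(one,d,5),5),one)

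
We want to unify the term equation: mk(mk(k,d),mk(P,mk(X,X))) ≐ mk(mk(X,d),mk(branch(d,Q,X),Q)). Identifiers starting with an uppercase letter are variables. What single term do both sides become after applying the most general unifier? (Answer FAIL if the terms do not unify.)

mk(mk(k,d),mk(branch(d,mk(k,k),k),mk(k,k)))

Decompose mk/2: mk(k,d) ≐ mk(X,d),  mk(P,mk(X,X)) ≐ mk(branch(d,Q,X),Q).
Decompose mk/2: k ≐ X,  d ≐ d.
Bind X := k; substituting into the one remaining equation that mentions X gives: mk(P,mk(k,k)) ≐ mk(branch(d,Q,k),Q).
Delete trivial equation d ≐ d.
Decompose mk/2: P ≐ branch(d,Q,k),  mk(k,k) ≐ Q.
Bind P := branch(d,Q,k); no other remaining equation mentions P.
Bind Q := mk(k,k). Substituting into the earlier binding gives P := branch(d,mk(k,k),k).
Applying the MGU to either side gives mk(mk(k,d),mk(branch(d,mk(k,k),k),mk(k,k))).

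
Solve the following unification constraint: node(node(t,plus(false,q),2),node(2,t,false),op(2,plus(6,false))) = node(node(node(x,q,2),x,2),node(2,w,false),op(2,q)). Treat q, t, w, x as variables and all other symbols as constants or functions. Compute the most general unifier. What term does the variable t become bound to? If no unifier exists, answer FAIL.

node(plus(false,plus(6,false)),plus(6,false),2)

Decompose node/3: node(t,plus(false,q),2) = node(node(x,q,2),x,2),  node(2,t,false) = node(2,w,false),  op(2,plus(6,false)) = op(2,q).
Decompose node/3: t = node(x,q,2),  plus(false,q) = x,  2 = 2.
Bind t := node(x,q,2); substituting into the one remaining equation that mentions t gives: node(2,node(x,q,2),false) = node(2,w,false).
Bind x := plus(false,q); substituting into the one remaining equation that mentions x gives: node(2,node(plus(false,q),q,2),false) = node(2,w,false). Substituting into the earlier binding gives t := node(plus(false,q),q,2).
Delete trivial equation 2 = 2.
Decompose node/3: 2 = 2,  node(plus(false,q),q,2) = w,  false = false.
Delete trivial equation 2 = 2.
Bind w := node(plus(false,q),q,2); no other remaining equation mentions w.
Delete trivial equation false = false.
Decompose op/2: 2 = 2,  plus(6,false) = q.
Delete trivial equation 2 = 2.
Bind q := plus(6,false). Substituting into the earlier bindings gives t := node(plus(false,plus(6,false)),plus(6,false),2), x := plus(false,plus(6,false)), w := node(plus(false,plus(6,false)),plus(6,false),2).
MGU = { t := node(plus(false,plus(6,false)),plus(6,false),2), x := plus(false,plus(6,false)), w := node(plus(false,plus(6,false)),plus(6,false),2), q := plus(6,false) }, so t := node(plus(false,plus(6,false)),plus(6,false),2).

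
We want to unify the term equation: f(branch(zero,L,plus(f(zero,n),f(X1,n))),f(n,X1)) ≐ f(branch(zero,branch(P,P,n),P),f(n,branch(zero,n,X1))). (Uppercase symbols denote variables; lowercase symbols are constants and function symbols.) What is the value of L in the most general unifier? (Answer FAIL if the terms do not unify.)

FAIL

Decompose f/2: branch(zero,L,plus(f(zero,n),f(X1,n))) ≐ branch(zero,branch(P,P,n),P),  f(n,X1) ≐ f(n,branch(zero,n,X1)).
Decompose branch/3: zero ≐ zero,  L ≐ branch(P,P,n),  plus(f(zero,n),f(X1,n)) ≐ P.
Delete trivial equation zero ≐ zero.
Bind L := branch(P,P,n); no other remaining equation mentions L.
Bind P := plus(f(zero,n),f(X1,n)); no other remaining equation mentions P. Substituting into the earlier binding gives L := branch(plus(f(zero,n),f(X1,n)),plus(f(zero,n),f(X1,n)),n).
Decompose f/2: n ≐ n,  X1 ≐ branch(zero,n,X1).
Delete trivial equation n ≐ n.
Occurs check fails: X1 occurs in branch(zero,n,X1); the equation X1 ≐ branch(zero,n,X1) has no finite solution.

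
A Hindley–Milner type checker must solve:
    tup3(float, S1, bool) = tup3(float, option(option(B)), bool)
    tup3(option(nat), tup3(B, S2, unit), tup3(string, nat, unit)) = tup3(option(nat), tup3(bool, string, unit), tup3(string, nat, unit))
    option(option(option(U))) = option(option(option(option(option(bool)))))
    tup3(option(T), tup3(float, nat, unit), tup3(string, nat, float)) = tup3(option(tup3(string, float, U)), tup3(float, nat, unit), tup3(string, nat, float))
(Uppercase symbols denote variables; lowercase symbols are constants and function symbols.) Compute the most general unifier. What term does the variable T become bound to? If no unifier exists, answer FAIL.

Decompose tup3/3: float = float,  S1 = option(option(B)),  bool = bool.
Delete trivial equation float = float.
Bind S1 := option(option(B)); no other remaining equation mentions S1.
Delete trivial equation bool = bool.
Decompose tup3/3: option(nat) = option(nat),  tup3(B, S2, unit) = tup3(bool, string, unit),  tup3(string, nat, unit) = tup3(string, nat, unit).
Delete trivial equation option(nat) = option(nat).
Decompose tup3/3: B = bool,  S2 = string,  unit = unit.
Bind B := bool; no other remaining equation mentions B. Substituting into the earlier binding gives S1 := option(option(bool)).
Bind S2 := string; no other remaining equation mentions S2.
Delete trivial equation unit = unit.
Delete trivial equation tup3(string, nat, unit) = tup3(string, nat, unit).
Decompose option/1: option(option(U)) = option(option(option(option(bool)))).
Decompose option/1: option(U) = option(option(option(bool))).
Decompose option/1: U = option(option(bool)).
Bind U := option(option(bool)); substituting into the remaining equation gives: tup3(option(T), tup3(float, nat, unit), tup3(string, nat, float)) = tup3(option(tup3(string, float, option(option(bool)))), tup3(float, nat, unit), tup3(string, nat, float)).
Decompose tup3/3: option(T) = option(tup3(string, float, option(option(bool)))),  tup3(float, nat, unit) = tup3(float, nat, unit),  tup3(string, nat, float) = tup3(string, nat, float).
Decompose option/1: T = tup3(string, float, option(option(bool))).
Bind T := tup3(string, float, option(option(bool))); no other remaining equation mentions T.
Delete trivial equation tup3(float, nat, unit) = tup3(float, nat, unit).
Delete trivial equation tup3(string, nat, float) = tup3(string, nat, float).
MGU = { S1 ↦ option(option(bool)), B ↦ bool, S2 ↦ string, U ↦ option(option(bool)), T ↦ tup3(string, float, option(option(bool))) }, so T ↦ tup3(string, float, option(option(bool))).

tup3(string, float, option(option(bool)))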